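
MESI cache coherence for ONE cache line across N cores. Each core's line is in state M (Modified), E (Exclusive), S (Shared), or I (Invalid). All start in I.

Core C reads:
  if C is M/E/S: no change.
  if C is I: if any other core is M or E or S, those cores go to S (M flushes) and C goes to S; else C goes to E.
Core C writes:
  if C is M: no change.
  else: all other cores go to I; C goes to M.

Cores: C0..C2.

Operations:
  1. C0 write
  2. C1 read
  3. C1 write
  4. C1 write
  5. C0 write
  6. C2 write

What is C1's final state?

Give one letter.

Answer: I

Derivation:
Op 1: C0 write [C0 write: invalidate none -> C0=M] -> [M,I,I]
Op 2: C1 read [C1 read from I: others=['C0=M'] -> C1=S, others downsized to S] -> [S,S,I]
Op 3: C1 write [C1 write: invalidate ['C0=S'] -> C1=M] -> [I,M,I]
Op 4: C1 write [C1 write: already M (modified), no change] -> [I,M,I]
Op 5: C0 write [C0 write: invalidate ['C1=M'] -> C0=M] -> [M,I,I]
Op 6: C2 write [C2 write: invalidate ['C0=M'] -> C2=M] -> [I,I,M]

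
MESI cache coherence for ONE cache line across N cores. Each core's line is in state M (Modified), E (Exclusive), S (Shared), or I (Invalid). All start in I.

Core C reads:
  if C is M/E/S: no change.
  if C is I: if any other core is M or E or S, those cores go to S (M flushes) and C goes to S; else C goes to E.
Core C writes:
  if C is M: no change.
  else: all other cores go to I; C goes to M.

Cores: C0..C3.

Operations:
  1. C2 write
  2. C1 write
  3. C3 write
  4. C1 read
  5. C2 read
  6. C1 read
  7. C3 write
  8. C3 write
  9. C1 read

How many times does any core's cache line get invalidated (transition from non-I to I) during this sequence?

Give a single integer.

Answer: 4

Derivation:
Op 1: C2 write [C2 write: invalidate none -> C2=M] -> [I,I,M,I] (invalidations this op: 0; running total: 0)
Op 2: C1 write [C1 write: invalidate ['C2=M'] -> C1=M] -> [I,M,I,I] (invalidations this op: 1; running total: 1)
Op 3: C3 write [C3 write: invalidate ['C1=M'] -> C3=M] -> [I,I,I,M] (invalidations this op: 1; running total: 2)
Op 4: C1 read [C1 read from I: others=['C3=M'] -> C1=S, others downsized to S] -> [I,S,I,S] (invalidations this op: 0; running total: 2)
Op 5: C2 read [C2 read from I: others=['C1=S', 'C3=S'] -> C2=S, others downsized to S] -> [I,S,S,S] (invalidations this op: 0; running total: 2)
Op 6: C1 read [C1 read: already in S, no change] -> [I,S,S,S] (invalidations this op: 0; running total: 2)
Op 7: C3 write [C3 write: invalidate ['C1=S', 'C2=S'] -> C3=M] -> [I,I,I,M] (invalidations this op: 2; running total: 4)
Op 8: C3 write [C3 write: already M (modified), no change] -> [I,I,I,M] (invalidations this op: 0; running total: 4)
Op 9: C1 read [C1 read from I: others=['C3=M'] -> C1=S, others downsized to S] -> [I,S,I,S] (invalidations this op: 0; running total: 4)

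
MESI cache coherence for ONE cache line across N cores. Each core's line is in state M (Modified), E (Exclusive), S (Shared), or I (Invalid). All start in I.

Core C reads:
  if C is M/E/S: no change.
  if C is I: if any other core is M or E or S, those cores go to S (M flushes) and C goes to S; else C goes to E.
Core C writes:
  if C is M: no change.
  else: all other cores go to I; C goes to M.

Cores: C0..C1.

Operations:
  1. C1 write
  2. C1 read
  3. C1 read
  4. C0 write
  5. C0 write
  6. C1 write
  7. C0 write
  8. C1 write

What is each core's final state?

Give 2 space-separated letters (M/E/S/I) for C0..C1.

Answer: I M

Derivation:
Op 1: C1 write [C1 write: invalidate none -> C1=M] -> [I,M]
Op 2: C1 read [C1 read: already in M, no change] -> [I,M]
Op 3: C1 read [C1 read: already in M, no change] -> [I,M]
Op 4: C0 write [C0 write: invalidate ['C1=M'] -> C0=M] -> [M,I]
Op 5: C0 write [C0 write: already M (modified), no change] -> [M,I]
Op 6: C1 write [C1 write: invalidate ['C0=M'] -> C1=M] -> [I,M]
Op 7: C0 write [C0 write: invalidate ['C1=M'] -> C0=M] -> [M,I]
Op 8: C1 write [C1 write: invalidate ['C0=M'] -> C1=M] -> [I,M]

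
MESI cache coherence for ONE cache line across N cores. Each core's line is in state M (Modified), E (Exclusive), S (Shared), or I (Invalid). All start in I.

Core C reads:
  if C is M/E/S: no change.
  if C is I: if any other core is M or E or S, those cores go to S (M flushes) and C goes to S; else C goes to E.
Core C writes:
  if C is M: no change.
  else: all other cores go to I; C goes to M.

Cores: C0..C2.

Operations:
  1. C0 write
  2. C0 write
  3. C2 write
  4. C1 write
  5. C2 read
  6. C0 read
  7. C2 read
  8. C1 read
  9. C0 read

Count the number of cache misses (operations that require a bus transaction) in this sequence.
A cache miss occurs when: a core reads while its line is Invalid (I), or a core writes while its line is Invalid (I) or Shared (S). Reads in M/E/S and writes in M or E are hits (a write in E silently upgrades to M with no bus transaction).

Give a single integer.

Answer: 5

Derivation:
Op 1: C0 write [C0 write: invalidate none -> C0=M] -> [M,I,I] [MISS #1: write from I]
Op 2: C0 write [C0 write: already M (modified), no change] -> [M,I,I] [hit: write from M]
Op 3: C2 write [C2 write: invalidate ['C0=M'] -> C2=M] -> [I,I,M] [MISS #2: write from I]
Op 4: C1 write [C1 write: invalidate ['C2=M'] -> C1=M] -> [I,M,I] [MISS #3: write from I]
Op 5: C2 read [C2 read from I: others=['C1=M'] -> C2=S, others downsized to S] -> [I,S,S] [MISS #4: read from I]
Op 6: C0 read [C0 read from I: others=['C1=S', 'C2=S'] -> C0=S, others downsized to S] -> [S,S,S] [MISS #5: read from I]
Op 7: C2 read [C2 read: already in S, no change] -> [S,S,S] [hit: read from S]
Op 8: C1 read [C1 read: already in S, no change] -> [S,S,S] [hit: read from S]
Op 9: C0 read [C0 read: already in S, no change] -> [S,S,S] [hit: read from S]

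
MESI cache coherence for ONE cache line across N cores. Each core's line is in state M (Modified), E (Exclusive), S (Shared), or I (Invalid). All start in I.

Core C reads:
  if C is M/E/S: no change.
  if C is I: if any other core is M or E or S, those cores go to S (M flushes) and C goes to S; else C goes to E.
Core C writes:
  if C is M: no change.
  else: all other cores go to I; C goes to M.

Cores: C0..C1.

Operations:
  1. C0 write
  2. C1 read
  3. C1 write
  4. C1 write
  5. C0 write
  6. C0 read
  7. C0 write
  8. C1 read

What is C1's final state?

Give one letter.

Op 1: C0 write [C0 write: invalidate none -> C0=M] -> [M,I]
Op 2: C1 read [C1 read from I: others=['C0=M'] -> C1=S, others downsized to S] -> [S,S]
Op 3: C1 write [C1 write: invalidate ['C0=S'] -> C1=M] -> [I,M]
Op 4: C1 write [C1 write: already M (modified), no change] -> [I,M]
Op 5: C0 write [C0 write: invalidate ['C1=M'] -> C0=M] -> [M,I]
Op 6: C0 read [C0 read: already in M, no change] -> [M,I]
Op 7: C0 write [C0 write: already M (modified), no change] -> [M,I]
Op 8: C1 read [C1 read from I: others=['C0=M'] -> C1=S, others downsized to S] -> [S,S]

Answer: S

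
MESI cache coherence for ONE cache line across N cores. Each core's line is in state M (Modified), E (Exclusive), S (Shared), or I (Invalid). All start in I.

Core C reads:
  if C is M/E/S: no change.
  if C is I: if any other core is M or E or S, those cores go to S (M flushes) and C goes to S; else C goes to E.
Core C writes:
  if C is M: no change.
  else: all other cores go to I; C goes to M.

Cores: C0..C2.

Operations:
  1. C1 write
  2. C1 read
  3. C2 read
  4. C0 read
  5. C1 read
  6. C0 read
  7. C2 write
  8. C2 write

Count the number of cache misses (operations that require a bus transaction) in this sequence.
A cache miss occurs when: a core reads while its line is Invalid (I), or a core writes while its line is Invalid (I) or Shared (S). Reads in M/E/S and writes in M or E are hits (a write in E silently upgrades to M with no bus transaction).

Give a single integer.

Op 1: C1 write [C1 write: invalidate none -> C1=M] -> [I,M,I] [MISS #1: write from I]
Op 2: C1 read [C1 read: already in M, no change] -> [I,M,I] [hit: read from M]
Op 3: C2 read [C2 read from I: others=['C1=M'] -> C2=S, others downsized to S] -> [I,S,S] [MISS #2: read from I]
Op 4: C0 read [C0 read from I: others=['C1=S', 'C2=S'] -> C0=S, others downsized to S] -> [S,S,S] [MISS #3: read from I]
Op 5: C1 read [C1 read: already in S, no change] -> [S,S,S] [hit: read from S]
Op 6: C0 read [C0 read: already in S, no change] -> [S,S,S] [hit: read from S]
Op 7: C2 write [C2 write: invalidate ['C0=S', 'C1=S'] -> C2=M] -> [I,I,M] [MISS #4: write from S]
Op 8: C2 write [C2 write: already M (modified), no change] -> [I,I,M] [hit: write from M]

Answer: 4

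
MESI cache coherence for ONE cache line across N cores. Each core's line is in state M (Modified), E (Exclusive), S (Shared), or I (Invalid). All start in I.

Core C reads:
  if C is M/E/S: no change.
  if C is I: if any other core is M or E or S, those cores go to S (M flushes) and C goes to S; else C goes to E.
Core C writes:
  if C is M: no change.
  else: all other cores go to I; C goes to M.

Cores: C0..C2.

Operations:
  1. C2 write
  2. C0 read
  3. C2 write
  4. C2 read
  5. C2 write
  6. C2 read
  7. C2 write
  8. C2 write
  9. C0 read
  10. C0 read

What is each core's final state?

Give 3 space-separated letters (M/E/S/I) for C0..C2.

Op 1: C2 write [C2 write: invalidate none -> C2=M] -> [I,I,M]
Op 2: C0 read [C0 read from I: others=['C2=M'] -> C0=S, others downsized to S] -> [S,I,S]
Op 3: C2 write [C2 write: invalidate ['C0=S'] -> C2=M] -> [I,I,M]
Op 4: C2 read [C2 read: already in M, no change] -> [I,I,M]
Op 5: C2 write [C2 write: already M (modified), no change] -> [I,I,M]
Op 6: C2 read [C2 read: already in M, no change] -> [I,I,M]
Op 7: C2 write [C2 write: already M (modified), no change] -> [I,I,M]
Op 8: C2 write [C2 write: already M (modified), no change] -> [I,I,M]
Op 9: C0 read [C0 read from I: others=['C2=M'] -> C0=S, others downsized to S] -> [S,I,S]
Op 10: C0 read [C0 read: already in S, no change] -> [S,I,S]

Answer: S I S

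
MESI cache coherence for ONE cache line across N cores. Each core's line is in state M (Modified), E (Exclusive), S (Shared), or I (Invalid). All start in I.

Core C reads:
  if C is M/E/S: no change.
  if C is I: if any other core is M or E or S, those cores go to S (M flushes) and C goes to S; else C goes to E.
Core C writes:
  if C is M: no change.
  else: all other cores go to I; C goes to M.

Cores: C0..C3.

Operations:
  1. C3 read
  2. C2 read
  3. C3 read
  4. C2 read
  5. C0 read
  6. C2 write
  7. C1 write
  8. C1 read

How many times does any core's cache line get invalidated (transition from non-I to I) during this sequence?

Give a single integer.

Op 1: C3 read [C3 read from I: no other sharers -> C3=E (exclusive)] -> [I,I,I,E] (invalidations this op: 0; running total: 0)
Op 2: C2 read [C2 read from I: others=['C3=E'] -> C2=S, others downsized to S] -> [I,I,S,S] (invalidations this op: 0; running total: 0)
Op 3: C3 read [C3 read: already in S, no change] -> [I,I,S,S] (invalidations this op: 0; running total: 0)
Op 4: C2 read [C2 read: already in S, no change] -> [I,I,S,S] (invalidations this op: 0; running total: 0)
Op 5: C0 read [C0 read from I: others=['C2=S', 'C3=S'] -> C0=S, others downsized to S] -> [S,I,S,S] (invalidations this op: 0; running total: 0)
Op 6: C2 write [C2 write: invalidate ['C0=S', 'C3=S'] -> C2=M] -> [I,I,M,I] (invalidations this op: 2; running total: 2)
Op 7: C1 write [C1 write: invalidate ['C2=M'] -> C1=M] -> [I,M,I,I] (invalidations this op: 1; running total: 3)
Op 8: C1 read [C1 read: already in M, no change] -> [I,M,I,I] (invalidations this op: 0; running total: 3)

Answer: 3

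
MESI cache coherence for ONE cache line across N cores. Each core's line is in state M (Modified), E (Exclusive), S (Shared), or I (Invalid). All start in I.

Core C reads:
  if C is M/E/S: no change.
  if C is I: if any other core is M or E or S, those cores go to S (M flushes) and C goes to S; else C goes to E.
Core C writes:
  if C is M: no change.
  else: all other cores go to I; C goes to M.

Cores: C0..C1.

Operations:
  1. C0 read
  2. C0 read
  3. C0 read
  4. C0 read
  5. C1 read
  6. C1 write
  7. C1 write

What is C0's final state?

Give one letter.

Op 1: C0 read [C0 read from I: no other sharers -> C0=E (exclusive)] -> [E,I]
Op 2: C0 read [C0 read: already in E, no change] -> [E,I]
Op 3: C0 read [C0 read: already in E, no change] -> [E,I]
Op 4: C0 read [C0 read: already in E, no change] -> [E,I]
Op 5: C1 read [C1 read from I: others=['C0=E'] -> C1=S, others downsized to S] -> [S,S]
Op 6: C1 write [C1 write: invalidate ['C0=S'] -> C1=M] -> [I,M]
Op 7: C1 write [C1 write: already M (modified), no change] -> [I,M]

Answer: I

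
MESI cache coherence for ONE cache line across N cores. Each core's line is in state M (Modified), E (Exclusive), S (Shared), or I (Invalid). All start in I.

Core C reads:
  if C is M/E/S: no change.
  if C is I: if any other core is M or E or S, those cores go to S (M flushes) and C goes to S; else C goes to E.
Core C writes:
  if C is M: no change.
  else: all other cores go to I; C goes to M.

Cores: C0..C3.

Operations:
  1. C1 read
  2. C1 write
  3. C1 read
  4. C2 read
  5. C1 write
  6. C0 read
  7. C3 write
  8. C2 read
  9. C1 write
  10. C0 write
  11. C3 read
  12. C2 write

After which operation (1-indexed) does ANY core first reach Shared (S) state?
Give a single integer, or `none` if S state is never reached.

Answer: 4

Derivation:
Op 1: C1 read [C1 read from I: no other sharers -> C1=E (exclusive)] -> [I,E,I,I]
Op 2: C1 write [C1 write: invalidate none -> C1=M] -> [I,M,I,I]
Op 3: C1 read [C1 read: already in M, no change] -> [I,M,I,I]
Op 4: C2 read [C2 read from I: others=['C1=M'] -> C2=S, others downsized to S] -> [I,S,S,I]
  -> First S state at op 4; remaining ops need not be traced.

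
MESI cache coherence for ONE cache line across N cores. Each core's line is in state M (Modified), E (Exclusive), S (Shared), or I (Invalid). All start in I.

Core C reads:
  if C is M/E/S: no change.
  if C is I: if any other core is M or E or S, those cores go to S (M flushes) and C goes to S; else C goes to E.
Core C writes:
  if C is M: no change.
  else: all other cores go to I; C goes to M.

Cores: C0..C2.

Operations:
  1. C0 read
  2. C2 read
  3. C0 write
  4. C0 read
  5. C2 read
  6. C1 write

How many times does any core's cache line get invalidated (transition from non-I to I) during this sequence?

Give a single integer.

Op 1: C0 read [C0 read from I: no other sharers -> C0=E (exclusive)] -> [E,I,I] (invalidations this op: 0; running total: 0)
Op 2: C2 read [C2 read from I: others=['C0=E'] -> C2=S, others downsized to S] -> [S,I,S] (invalidations this op: 0; running total: 0)
Op 3: C0 write [C0 write: invalidate ['C2=S'] -> C0=M] -> [M,I,I] (invalidations this op: 1; running total: 1)
Op 4: C0 read [C0 read: already in M, no change] -> [M,I,I] (invalidations this op: 0; running total: 1)
Op 5: C2 read [C2 read from I: others=['C0=M'] -> C2=S, others downsized to S] -> [S,I,S] (invalidations this op: 0; running total: 1)
Op 6: C1 write [C1 write: invalidate ['C0=S', 'C2=S'] -> C1=M] -> [I,M,I] (invalidations this op: 2; running total: 3)

Answer: 3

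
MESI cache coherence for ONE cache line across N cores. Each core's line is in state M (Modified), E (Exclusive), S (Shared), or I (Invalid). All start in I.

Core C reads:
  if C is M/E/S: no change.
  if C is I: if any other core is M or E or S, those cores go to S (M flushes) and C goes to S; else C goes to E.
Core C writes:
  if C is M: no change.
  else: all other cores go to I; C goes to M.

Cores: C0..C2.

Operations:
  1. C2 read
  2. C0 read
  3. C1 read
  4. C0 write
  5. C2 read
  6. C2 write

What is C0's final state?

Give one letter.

Answer: I

Derivation:
Op 1: C2 read [C2 read from I: no other sharers -> C2=E (exclusive)] -> [I,I,E]
Op 2: C0 read [C0 read from I: others=['C2=E'] -> C0=S, others downsized to S] -> [S,I,S]
Op 3: C1 read [C1 read from I: others=['C0=S', 'C2=S'] -> C1=S, others downsized to S] -> [S,S,S]
Op 4: C0 write [C0 write: invalidate ['C1=S', 'C2=S'] -> C0=M] -> [M,I,I]
Op 5: C2 read [C2 read from I: others=['C0=M'] -> C2=S, others downsized to S] -> [S,I,S]
Op 6: C2 write [C2 write: invalidate ['C0=S'] -> C2=M] -> [I,I,M]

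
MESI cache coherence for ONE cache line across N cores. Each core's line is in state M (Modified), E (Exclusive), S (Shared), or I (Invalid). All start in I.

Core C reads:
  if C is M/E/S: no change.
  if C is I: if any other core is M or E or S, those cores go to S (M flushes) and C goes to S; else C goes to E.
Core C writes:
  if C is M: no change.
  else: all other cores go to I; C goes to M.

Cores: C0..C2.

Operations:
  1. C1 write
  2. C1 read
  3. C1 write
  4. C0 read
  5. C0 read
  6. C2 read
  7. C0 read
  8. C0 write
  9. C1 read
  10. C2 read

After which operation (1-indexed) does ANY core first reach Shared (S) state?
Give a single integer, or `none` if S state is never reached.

Op 1: C1 write [C1 write: invalidate none -> C1=M] -> [I,M,I]
Op 2: C1 read [C1 read: already in M, no change] -> [I,M,I]
Op 3: C1 write [C1 write: already M (modified), no change] -> [I,M,I]
Op 4: C0 read [C0 read from I: others=['C1=M'] -> C0=S, others downsized to S] -> [S,S,I]
  -> First S state at op 4; remaining ops need not be traced.

Answer: 4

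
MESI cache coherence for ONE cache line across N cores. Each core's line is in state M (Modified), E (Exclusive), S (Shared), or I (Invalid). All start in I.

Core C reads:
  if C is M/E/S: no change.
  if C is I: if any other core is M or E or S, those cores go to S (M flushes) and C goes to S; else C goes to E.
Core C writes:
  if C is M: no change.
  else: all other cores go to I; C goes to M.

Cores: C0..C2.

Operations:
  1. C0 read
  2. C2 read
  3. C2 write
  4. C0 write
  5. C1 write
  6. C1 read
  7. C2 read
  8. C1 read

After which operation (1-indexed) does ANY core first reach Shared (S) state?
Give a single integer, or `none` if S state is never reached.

Op 1: C0 read [C0 read from I: no other sharers -> C0=E (exclusive)] -> [E,I,I]
Op 2: C2 read [C2 read from I: others=['C0=E'] -> C2=S, others downsized to S] -> [S,I,S]
  -> First S state at op 2; remaining ops need not be traced.

Answer: 2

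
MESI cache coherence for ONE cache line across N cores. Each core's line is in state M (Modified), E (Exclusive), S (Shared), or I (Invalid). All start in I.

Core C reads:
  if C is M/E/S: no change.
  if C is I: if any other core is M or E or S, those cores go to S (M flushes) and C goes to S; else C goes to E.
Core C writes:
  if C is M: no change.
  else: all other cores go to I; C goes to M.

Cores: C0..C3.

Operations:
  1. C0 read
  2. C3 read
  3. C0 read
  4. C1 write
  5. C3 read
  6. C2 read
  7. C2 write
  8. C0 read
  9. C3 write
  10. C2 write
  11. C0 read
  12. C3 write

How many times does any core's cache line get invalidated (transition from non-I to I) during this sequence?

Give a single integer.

Answer: 9

Derivation:
Op 1: C0 read [C0 read from I: no other sharers -> C0=E (exclusive)] -> [E,I,I,I] (invalidations this op: 0; running total: 0)
Op 2: C3 read [C3 read from I: others=['C0=E'] -> C3=S, others downsized to S] -> [S,I,I,S] (invalidations this op: 0; running total: 0)
Op 3: C0 read [C0 read: already in S, no change] -> [S,I,I,S] (invalidations this op: 0; running total: 0)
Op 4: C1 write [C1 write: invalidate ['C0=S', 'C3=S'] -> C1=M] -> [I,M,I,I] (invalidations this op: 2; running total: 2)
Op 5: C3 read [C3 read from I: others=['C1=M'] -> C3=S, others downsized to S] -> [I,S,I,S] (invalidations this op: 0; running total: 2)
Op 6: C2 read [C2 read from I: others=['C1=S', 'C3=S'] -> C2=S, others downsized to S] -> [I,S,S,S] (invalidations this op: 0; running total: 2)
Op 7: C2 write [C2 write: invalidate ['C1=S', 'C3=S'] -> C2=M] -> [I,I,M,I] (invalidations this op: 2; running total: 4)
Op 8: C0 read [C0 read from I: others=['C2=M'] -> C0=S, others downsized to S] -> [S,I,S,I] (invalidations this op: 0; running total: 4)
Op 9: C3 write [C3 write: invalidate ['C0=S', 'C2=S'] -> C3=M] -> [I,I,I,M] (invalidations this op: 2; running total: 6)
Op 10: C2 write [C2 write: invalidate ['C3=M'] -> C2=M] -> [I,I,M,I] (invalidations this op: 1; running total: 7)
Op 11: C0 read [C0 read from I: others=['C2=M'] -> C0=S, others downsized to S] -> [S,I,S,I] (invalidations this op: 0; running total: 7)
Op 12: C3 write [C3 write: invalidate ['C0=S', 'C2=S'] -> C3=M] -> [I,I,I,M] (invalidations this op: 2; running total: 9)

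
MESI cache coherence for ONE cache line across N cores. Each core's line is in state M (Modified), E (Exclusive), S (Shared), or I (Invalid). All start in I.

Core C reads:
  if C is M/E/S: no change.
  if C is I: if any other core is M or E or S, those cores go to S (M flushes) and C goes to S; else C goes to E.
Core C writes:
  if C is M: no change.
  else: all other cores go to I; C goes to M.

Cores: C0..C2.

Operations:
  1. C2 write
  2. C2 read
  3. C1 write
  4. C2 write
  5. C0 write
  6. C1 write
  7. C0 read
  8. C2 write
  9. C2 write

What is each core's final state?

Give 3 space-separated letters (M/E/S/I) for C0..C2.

Answer: I I M

Derivation:
Op 1: C2 write [C2 write: invalidate none -> C2=M] -> [I,I,M]
Op 2: C2 read [C2 read: already in M, no change] -> [I,I,M]
Op 3: C1 write [C1 write: invalidate ['C2=M'] -> C1=M] -> [I,M,I]
Op 4: C2 write [C2 write: invalidate ['C1=M'] -> C2=M] -> [I,I,M]
Op 5: C0 write [C0 write: invalidate ['C2=M'] -> C0=M] -> [M,I,I]
Op 6: C1 write [C1 write: invalidate ['C0=M'] -> C1=M] -> [I,M,I]
Op 7: C0 read [C0 read from I: others=['C1=M'] -> C0=S, others downsized to S] -> [S,S,I]
Op 8: C2 write [C2 write: invalidate ['C0=S', 'C1=S'] -> C2=M] -> [I,I,M]
Op 9: C2 write [C2 write: already M (modified), no change] -> [I,I,M]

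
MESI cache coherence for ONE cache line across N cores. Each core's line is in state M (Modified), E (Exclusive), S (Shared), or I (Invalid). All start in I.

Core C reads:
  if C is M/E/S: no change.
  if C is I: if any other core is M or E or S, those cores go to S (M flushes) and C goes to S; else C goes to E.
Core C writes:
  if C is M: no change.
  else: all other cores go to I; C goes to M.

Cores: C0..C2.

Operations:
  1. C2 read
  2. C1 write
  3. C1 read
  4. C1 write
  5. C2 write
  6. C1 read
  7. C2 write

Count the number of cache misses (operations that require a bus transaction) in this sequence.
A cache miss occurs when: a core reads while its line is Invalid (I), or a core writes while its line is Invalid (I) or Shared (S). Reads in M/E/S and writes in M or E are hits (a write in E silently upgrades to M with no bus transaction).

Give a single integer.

Op 1: C2 read [C2 read from I: no other sharers -> C2=E (exclusive)] -> [I,I,E] [MISS #1: read from I]
Op 2: C1 write [C1 write: invalidate ['C2=E'] -> C1=M] -> [I,M,I] [MISS #2: write from I]
Op 3: C1 read [C1 read: already in M, no change] -> [I,M,I] [hit: read from M]
Op 4: C1 write [C1 write: already M (modified), no change] -> [I,M,I] [hit: write from M]
Op 5: C2 write [C2 write: invalidate ['C1=M'] -> C2=M] -> [I,I,M] [MISS #3: write from I]
Op 6: C1 read [C1 read from I: others=['C2=M'] -> C1=S, others downsized to S] -> [I,S,S] [MISS #4: read from I]
Op 7: C2 write [C2 write: invalidate ['C1=S'] -> C2=M] -> [I,I,M] [MISS #5: write from S]

Answer: 5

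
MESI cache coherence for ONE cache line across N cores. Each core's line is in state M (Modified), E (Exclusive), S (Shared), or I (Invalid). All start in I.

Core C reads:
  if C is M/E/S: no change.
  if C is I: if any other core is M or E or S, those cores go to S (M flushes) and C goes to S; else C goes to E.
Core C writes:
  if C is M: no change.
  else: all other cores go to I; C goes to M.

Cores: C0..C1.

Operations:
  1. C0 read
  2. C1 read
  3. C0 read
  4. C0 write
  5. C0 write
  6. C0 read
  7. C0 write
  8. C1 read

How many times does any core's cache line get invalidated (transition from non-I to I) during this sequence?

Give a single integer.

Op 1: C0 read [C0 read from I: no other sharers -> C0=E (exclusive)] -> [E,I] (invalidations this op: 0; running total: 0)
Op 2: C1 read [C1 read from I: others=['C0=E'] -> C1=S, others downsized to S] -> [S,S] (invalidations this op: 0; running total: 0)
Op 3: C0 read [C0 read: already in S, no change] -> [S,S] (invalidations this op: 0; running total: 0)
Op 4: C0 write [C0 write: invalidate ['C1=S'] -> C0=M] -> [M,I] (invalidations this op: 1; running total: 1)
Op 5: C0 write [C0 write: already M (modified), no change] -> [M,I] (invalidations this op: 0; running total: 1)
Op 6: C0 read [C0 read: already in M, no change] -> [M,I] (invalidations this op: 0; running total: 1)
Op 7: C0 write [C0 write: already M (modified), no change] -> [M,I] (invalidations this op: 0; running total: 1)
Op 8: C1 read [C1 read from I: others=['C0=M'] -> C1=S, others downsized to S] -> [S,S] (invalidations this op: 0; running total: 1)

Answer: 1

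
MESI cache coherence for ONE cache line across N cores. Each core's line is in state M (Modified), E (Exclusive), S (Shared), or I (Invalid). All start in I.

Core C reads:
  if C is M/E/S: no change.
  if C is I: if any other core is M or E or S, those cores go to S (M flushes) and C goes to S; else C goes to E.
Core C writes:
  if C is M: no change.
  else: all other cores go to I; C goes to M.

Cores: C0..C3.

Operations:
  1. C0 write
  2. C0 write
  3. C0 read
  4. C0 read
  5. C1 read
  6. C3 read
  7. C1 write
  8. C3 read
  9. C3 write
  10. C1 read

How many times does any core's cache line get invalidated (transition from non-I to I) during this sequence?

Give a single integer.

Op 1: C0 write [C0 write: invalidate none -> C0=M] -> [M,I,I,I] (invalidations this op: 0; running total: 0)
Op 2: C0 write [C0 write: already M (modified), no change] -> [M,I,I,I] (invalidations this op: 0; running total: 0)
Op 3: C0 read [C0 read: already in M, no change] -> [M,I,I,I] (invalidations this op: 0; running total: 0)
Op 4: C0 read [C0 read: already in M, no change] -> [M,I,I,I] (invalidations this op: 0; running total: 0)
Op 5: C1 read [C1 read from I: others=['C0=M'] -> C1=S, others downsized to S] -> [S,S,I,I] (invalidations this op: 0; running total: 0)
Op 6: C3 read [C3 read from I: others=['C0=S', 'C1=S'] -> C3=S, others downsized to S] -> [S,S,I,S] (invalidations this op: 0; running total: 0)
Op 7: C1 write [C1 write: invalidate ['C0=S', 'C3=S'] -> C1=M] -> [I,M,I,I] (invalidations this op: 2; running total: 2)
Op 8: C3 read [C3 read from I: others=['C1=M'] -> C3=S, others downsized to S] -> [I,S,I,S] (invalidations this op: 0; running total: 2)
Op 9: C3 write [C3 write: invalidate ['C1=S'] -> C3=M] -> [I,I,I,M] (invalidations this op: 1; running total: 3)
Op 10: C1 read [C1 read from I: others=['C3=M'] -> C1=S, others downsized to S] -> [I,S,I,S] (invalidations this op: 0; running total: 3)

Answer: 3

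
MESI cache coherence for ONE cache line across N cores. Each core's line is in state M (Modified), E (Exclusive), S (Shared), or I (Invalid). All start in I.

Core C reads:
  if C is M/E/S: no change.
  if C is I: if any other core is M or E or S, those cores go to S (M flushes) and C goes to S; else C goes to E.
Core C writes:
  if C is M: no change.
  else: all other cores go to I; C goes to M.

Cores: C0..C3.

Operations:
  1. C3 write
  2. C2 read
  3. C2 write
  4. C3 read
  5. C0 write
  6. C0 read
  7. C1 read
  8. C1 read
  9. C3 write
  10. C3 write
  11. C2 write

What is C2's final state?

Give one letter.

Answer: M

Derivation:
Op 1: C3 write [C3 write: invalidate none -> C3=M] -> [I,I,I,M]
Op 2: C2 read [C2 read from I: others=['C3=M'] -> C2=S, others downsized to S] -> [I,I,S,S]
Op 3: C2 write [C2 write: invalidate ['C3=S'] -> C2=M] -> [I,I,M,I]
Op 4: C3 read [C3 read from I: others=['C2=M'] -> C3=S, others downsized to S] -> [I,I,S,S]
Op 5: C0 write [C0 write: invalidate ['C2=S', 'C3=S'] -> C0=M] -> [M,I,I,I]
Op 6: C0 read [C0 read: already in M, no change] -> [M,I,I,I]
Op 7: C1 read [C1 read from I: others=['C0=M'] -> C1=S, others downsized to S] -> [S,S,I,I]
Op 8: C1 read [C1 read: already in S, no change] -> [S,S,I,I]
Op 9: C3 write [C3 write: invalidate ['C0=S', 'C1=S'] -> C3=M] -> [I,I,I,M]
Op 10: C3 write [C3 write: already M (modified), no change] -> [I,I,I,M]
Op 11: C2 write [C2 write: invalidate ['C3=M'] -> C2=M] -> [I,I,M,I]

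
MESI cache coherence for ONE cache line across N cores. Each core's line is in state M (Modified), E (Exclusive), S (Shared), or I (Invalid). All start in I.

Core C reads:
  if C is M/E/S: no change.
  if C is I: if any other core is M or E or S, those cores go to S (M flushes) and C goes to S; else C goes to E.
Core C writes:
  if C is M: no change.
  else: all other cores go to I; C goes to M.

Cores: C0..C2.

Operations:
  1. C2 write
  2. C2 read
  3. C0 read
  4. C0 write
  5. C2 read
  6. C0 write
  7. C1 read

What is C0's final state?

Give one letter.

Answer: S

Derivation:
Op 1: C2 write [C2 write: invalidate none -> C2=M] -> [I,I,M]
Op 2: C2 read [C2 read: already in M, no change] -> [I,I,M]
Op 3: C0 read [C0 read from I: others=['C2=M'] -> C0=S, others downsized to S] -> [S,I,S]
Op 4: C0 write [C0 write: invalidate ['C2=S'] -> C0=M] -> [M,I,I]
Op 5: C2 read [C2 read from I: others=['C0=M'] -> C2=S, others downsized to S] -> [S,I,S]
Op 6: C0 write [C0 write: invalidate ['C2=S'] -> C0=M] -> [M,I,I]
Op 7: C1 read [C1 read from I: others=['C0=M'] -> C1=S, others downsized to S] -> [S,S,I]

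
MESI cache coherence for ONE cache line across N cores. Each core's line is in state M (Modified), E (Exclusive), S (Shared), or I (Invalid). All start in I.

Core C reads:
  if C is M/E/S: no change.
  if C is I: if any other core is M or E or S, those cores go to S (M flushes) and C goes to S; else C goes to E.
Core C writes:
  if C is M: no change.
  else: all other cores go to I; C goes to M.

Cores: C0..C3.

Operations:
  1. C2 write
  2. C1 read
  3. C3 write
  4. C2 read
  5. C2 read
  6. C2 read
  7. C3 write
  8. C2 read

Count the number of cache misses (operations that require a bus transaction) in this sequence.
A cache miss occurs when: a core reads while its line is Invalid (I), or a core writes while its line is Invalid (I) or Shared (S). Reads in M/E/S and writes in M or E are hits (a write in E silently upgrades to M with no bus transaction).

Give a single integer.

Answer: 6

Derivation:
Op 1: C2 write [C2 write: invalidate none -> C2=M] -> [I,I,M,I] [MISS #1: write from I]
Op 2: C1 read [C1 read from I: others=['C2=M'] -> C1=S, others downsized to S] -> [I,S,S,I] [MISS #2: read from I]
Op 3: C3 write [C3 write: invalidate ['C1=S', 'C2=S'] -> C3=M] -> [I,I,I,M] [MISS #3: write from I]
Op 4: C2 read [C2 read from I: others=['C3=M'] -> C2=S, others downsized to S] -> [I,I,S,S] [MISS #4: read from I]
Op 5: C2 read [C2 read: already in S, no change] -> [I,I,S,S] [hit: read from S]
Op 6: C2 read [C2 read: already in S, no change] -> [I,I,S,S] [hit: read from S]
Op 7: C3 write [C3 write: invalidate ['C2=S'] -> C3=M] -> [I,I,I,M] [MISS #5: write from S]
Op 8: C2 read [C2 read from I: others=['C3=M'] -> C2=S, others downsized to S] -> [I,I,S,S] [MISS #6: read from I]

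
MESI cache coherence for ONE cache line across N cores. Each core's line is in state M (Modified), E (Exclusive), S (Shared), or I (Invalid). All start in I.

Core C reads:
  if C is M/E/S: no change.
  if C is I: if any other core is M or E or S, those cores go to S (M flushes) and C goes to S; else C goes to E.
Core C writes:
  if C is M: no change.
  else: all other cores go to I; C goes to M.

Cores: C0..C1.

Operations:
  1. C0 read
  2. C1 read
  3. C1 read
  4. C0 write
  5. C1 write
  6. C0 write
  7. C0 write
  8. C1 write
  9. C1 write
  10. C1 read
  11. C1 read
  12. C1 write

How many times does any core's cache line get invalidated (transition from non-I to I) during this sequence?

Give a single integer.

Answer: 4

Derivation:
Op 1: C0 read [C0 read from I: no other sharers -> C0=E (exclusive)] -> [E,I] (invalidations this op: 0; running total: 0)
Op 2: C1 read [C1 read from I: others=['C0=E'] -> C1=S, others downsized to S] -> [S,S] (invalidations this op: 0; running total: 0)
Op 3: C1 read [C1 read: already in S, no change] -> [S,S] (invalidations this op: 0; running total: 0)
Op 4: C0 write [C0 write: invalidate ['C1=S'] -> C0=M] -> [M,I] (invalidations this op: 1; running total: 1)
Op 5: C1 write [C1 write: invalidate ['C0=M'] -> C1=M] -> [I,M] (invalidations this op: 1; running total: 2)
Op 6: C0 write [C0 write: invalidate ['C1=M'] -> C0=M] -> [M,I] (invalidations this op: 1; running total: 3)
Op 7: C0 write [C0 write: already M (modified), no change] -> [M,I] (invalidations this op: 0; running total: 3)
Op 8: C1 write [C1 write: invalidate ['C0=M'] -> C1=M] -> [I,M] (invalidations this op: 1; running total: 4)
Op 9: C1 write [C1 write: already M (modified), no change] -> [I,M] (invalidations this op: 0; running total: 4)
Op 10: C1 read [C1 read: already in M, no change] -> [I,M] (invalidations this op: 0; running total: 4)
Op 11: C1 read [C1 read: already in M, no change] -> [I,M] (invalidations this op: 0; running total: 4)
Op 12: C1 write [C1 write: already M (modified), no change] -> [I,M] (invalidations this op: 0; running total: 4)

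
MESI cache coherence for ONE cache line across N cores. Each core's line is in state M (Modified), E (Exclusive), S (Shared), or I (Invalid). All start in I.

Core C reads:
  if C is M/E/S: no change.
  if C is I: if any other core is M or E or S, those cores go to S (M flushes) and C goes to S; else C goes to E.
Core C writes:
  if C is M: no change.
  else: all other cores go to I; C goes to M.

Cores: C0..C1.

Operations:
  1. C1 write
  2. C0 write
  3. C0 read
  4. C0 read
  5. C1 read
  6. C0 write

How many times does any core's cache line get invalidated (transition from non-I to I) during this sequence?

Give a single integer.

Answer: 2

Derivation:
Op 1: C1 write [C1 write: invalidate none -> C1=M] -> [I,M] (invalidations this op: 0; running total: 0)
Op 2: C0 write [C0 write: invalidate ['C1=M'] -> C0=M] -> [M,I] (invalidations this op: 1; running total: 1)
Op 3: C0 read [C0 read: already in M, no change] -> [M,I] (invalidations this op: 0; running total: 1)
Op 4: C0 read [C0 read: already in M, no change] -> [M,I] (invalidations this op: 0; running total: 1)
Op 5: C1 read [C1 read from I: others=['C0=M'] -> C1=S, others downsized to S] -> [S,S] (invalidations this op: 0; running total: 1)
Op 6: C0 write [C0 write: invalidate ['C1=S'] -> C0=M] -> [M,I] (invalidations this op: 1; running total: 2)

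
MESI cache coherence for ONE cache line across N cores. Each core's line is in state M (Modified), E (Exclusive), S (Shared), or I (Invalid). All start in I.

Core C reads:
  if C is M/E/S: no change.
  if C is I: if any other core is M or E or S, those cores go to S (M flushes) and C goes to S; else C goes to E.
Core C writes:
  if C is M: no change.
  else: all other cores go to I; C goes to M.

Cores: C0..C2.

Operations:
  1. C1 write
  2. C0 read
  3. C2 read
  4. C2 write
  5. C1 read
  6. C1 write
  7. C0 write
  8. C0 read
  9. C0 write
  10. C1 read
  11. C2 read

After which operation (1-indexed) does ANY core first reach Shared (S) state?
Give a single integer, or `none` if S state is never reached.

Op 1: C1 write [C1 write: invalidate none -> C1=M] -> [I,M,I]
Op 2: C0 read [C0 read from I: others=['C1=M'] -> C0=S, others downsized to S] -> [S,S,I]
  -> First S state at op 2; remaining ops need not be traced.

Answer: 2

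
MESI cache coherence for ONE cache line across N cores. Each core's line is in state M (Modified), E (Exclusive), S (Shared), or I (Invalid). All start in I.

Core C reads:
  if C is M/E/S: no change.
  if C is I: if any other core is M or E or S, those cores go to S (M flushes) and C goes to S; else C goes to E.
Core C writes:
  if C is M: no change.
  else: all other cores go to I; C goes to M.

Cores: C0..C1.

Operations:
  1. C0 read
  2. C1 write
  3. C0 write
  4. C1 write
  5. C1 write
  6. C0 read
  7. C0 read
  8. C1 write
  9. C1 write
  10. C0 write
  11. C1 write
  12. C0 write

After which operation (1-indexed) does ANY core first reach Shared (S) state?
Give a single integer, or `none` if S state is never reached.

Op 1: C0 read [C0 read from I: no other sharers -> C0=E (exclusive)] -> [E,I]
Op 2: C1 write [C1 write: invalidate ['C0=E'] -> C1=M] -> [I,M]
Op 3: C0 write [C0 write: invalidate ['C1=M'] -> C0=M] -> [M,I]
Op 4: C1 write [C1 write: invalidate ['C0=M'] -> C1=M] -> [I,M]
Op 5: C1 write [C1 write: already M (modified), no change] -> [I,M]
Op 6: C0 read [C0 read from I: others=['C1=M'] -> C0=S, others downsized to S] -> [S,S]
  -> First S state at op 6; remaining ops need not be traced.

Answer: 6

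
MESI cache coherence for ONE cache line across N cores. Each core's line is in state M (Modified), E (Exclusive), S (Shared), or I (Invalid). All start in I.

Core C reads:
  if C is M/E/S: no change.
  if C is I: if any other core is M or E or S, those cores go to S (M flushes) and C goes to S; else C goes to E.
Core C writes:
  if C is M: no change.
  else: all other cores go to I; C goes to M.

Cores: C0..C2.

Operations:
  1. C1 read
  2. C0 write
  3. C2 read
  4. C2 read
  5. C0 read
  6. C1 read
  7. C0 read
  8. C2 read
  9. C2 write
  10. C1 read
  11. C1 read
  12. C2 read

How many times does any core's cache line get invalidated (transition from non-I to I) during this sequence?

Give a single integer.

Op 1: C1 read [C1 read from I: no other sharers -> C1=E (exclusive)] -> [I,E,I] (invalidations this op: 0; running total: 0)
Op 2: C0 write [C0 write: invalidate ['C1=E'] -> C0=M] -> [M,I,I] (invalidations this op: 1; running total: 1)
Op 3: C2 read [C2 read from I: others=['C0=M'] -> C2=S, others downsized to S] -> [S,I,S] (invalidations this op: 0; running total: 1)
Op 4: C2 read [C2 read: already in S, no change] -> [S,I,S] (invalidations this op: 0; running total: 1)
Op 5: C0 read [C0 read: already in S, no change] -> [S,I,S] (invalidations this op: 0; running total: 1)
Op 6: C1 read [C1 read from I: others=['C0=S', 'C2=S'] -> C1=S, others downsized to S] -> [S,S,S] (invalidations this op: 0; running total: 1)
Op 7: C0 read [C0 read: already in S, no change] -> [S,S,S] (invalidations this op: 0; running total: 1)
Op 8: C2 read [C2 read: already in S, no change] -> [S,S,S] (invalidations this op: 0; running total: 1)
Op 9: C2 write [C2 write: invalidate ['C0=S', 'C1=S'] -> C2=M] -> [I,I,M] (invalidations this op: 2; running total: 3)
Op 10: C1 read [C1 read from I: others=['C2=M'] -> C1=S, others downsized to S] -> [I,S,S] (invalidations this op: 0; running total: 3)
Op 11: C1 read [C1 read: already in S, no change] -> [I,S,S] (invalidations this op: 0; running total: 3)
Op 12: C2 read [C2 read: already in S, no change] -> [I,S,S] (invalidations this op: 0; running total: 3)

Answer: 3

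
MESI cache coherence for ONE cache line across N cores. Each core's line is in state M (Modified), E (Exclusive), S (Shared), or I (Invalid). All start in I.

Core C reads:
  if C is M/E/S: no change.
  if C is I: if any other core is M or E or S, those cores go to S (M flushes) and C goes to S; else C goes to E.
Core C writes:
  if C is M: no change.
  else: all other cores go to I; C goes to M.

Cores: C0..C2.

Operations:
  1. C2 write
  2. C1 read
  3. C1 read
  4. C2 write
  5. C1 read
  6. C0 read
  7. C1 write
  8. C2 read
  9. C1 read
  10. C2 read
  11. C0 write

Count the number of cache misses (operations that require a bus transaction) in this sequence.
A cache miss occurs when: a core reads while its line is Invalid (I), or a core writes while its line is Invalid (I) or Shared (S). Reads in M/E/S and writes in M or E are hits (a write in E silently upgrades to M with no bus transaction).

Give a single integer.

Answer: 8

Derivation:
Op 1: C2 write [C2 write: invalidate none -> C2=M] -> [I,I,M] [MISS #1: write from I]
Op 2: C1 read [C1 read from I: others=['C2=M'] -> C1=S, others downsized to S] -> [I,S,S] [MISS #2: read from I]
Op 3: C1 read [C1 read: already in S, no change] -> [I,S,S] [hit: read from S]
Op 4: C2 write [C2 write: invalidate ['C1=S'] -> C2=M] -> [I,I,M] [MISS #3: write from S]
Op 5: C1 read [C1 read from I: others=['C2=M'] -> C1=S, others downsized to S] -> [I,S,S] [MISS #4: read from I]
Op 6: C0 read [C0 read from I: others=['C1=S', 'C2=S'] -> C0=S, others downsized to S] -> [S,S,S] [MISS #5: read from I]
Op 7: C1 write [C1 write: invalidate ['C0=S', 'C2=S'] -> C1=M] -> [I,M,I] [MISS #6: write from S]
Op 8: C2 read [C2 read from I: others=['C1=M'] -> C2=S, others downsized to S] -> [I,S,S] [MISS #7: read from I]
Op 9: C1 read [C1 read: already in S, no change] -> [I,S,S] [hit: read from S]
Op 10: C2 read [C2 read: already in S, no change] -> [I,S,S] [hit: read from S]
Op 11: C0 write [C0 write: invalidate ['C1=S', 'C2=S'] -> C0=M] -> [M,I,I] [MISS #8: write from I]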